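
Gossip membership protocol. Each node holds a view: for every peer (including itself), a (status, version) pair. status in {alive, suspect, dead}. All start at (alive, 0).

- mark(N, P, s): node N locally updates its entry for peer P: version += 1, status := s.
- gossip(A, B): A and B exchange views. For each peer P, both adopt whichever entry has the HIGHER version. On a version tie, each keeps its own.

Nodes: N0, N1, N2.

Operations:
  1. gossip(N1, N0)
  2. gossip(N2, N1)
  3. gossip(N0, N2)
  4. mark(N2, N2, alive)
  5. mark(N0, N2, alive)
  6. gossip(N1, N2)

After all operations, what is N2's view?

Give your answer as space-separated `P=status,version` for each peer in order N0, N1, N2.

Op 1: gossip N1<->N0 -> N1.N0=(alive,v0) N1.N1=(alive,v0) N1.N2=(alive,v0) | N0.N0=(alive,v0) N0.N1=(alive,v0) N0.N2=(alive,v0)
Op 2: gossip N2<->N1 -> N2.N0=(alive,v0) N2.N1=(alive,v0) N2.N2=(alive,v0) | N1.N0=(alive,v0) N1.N1=(alive,v0) N1.N2=(alive,v0)
Op 3: gossip N0<->N2 -> N0.N0=(alive,v0) N0.N1=(alive,v0) N0.N2=(alive,v0) | N2.N0=(alive,v0) N2.N1=(alive,v0) N2.N2=(alive,v0)
Op 4: N2 marks N2=alive -> (alive,v1)
Op 5: N0 marks N2=alive -> (alive,v1)
Op 6: gossip N1<->N2 -> N1.N0=(alive,v0) N1.N1=(alive,v0) N1.N2=(alive,v1) | N2.N0=(alive,v0) N2.N1=(alive,v0) N2.N2=(alive,v1)

Answer: N0=alive,0 N1=alive,0 N2=alive,1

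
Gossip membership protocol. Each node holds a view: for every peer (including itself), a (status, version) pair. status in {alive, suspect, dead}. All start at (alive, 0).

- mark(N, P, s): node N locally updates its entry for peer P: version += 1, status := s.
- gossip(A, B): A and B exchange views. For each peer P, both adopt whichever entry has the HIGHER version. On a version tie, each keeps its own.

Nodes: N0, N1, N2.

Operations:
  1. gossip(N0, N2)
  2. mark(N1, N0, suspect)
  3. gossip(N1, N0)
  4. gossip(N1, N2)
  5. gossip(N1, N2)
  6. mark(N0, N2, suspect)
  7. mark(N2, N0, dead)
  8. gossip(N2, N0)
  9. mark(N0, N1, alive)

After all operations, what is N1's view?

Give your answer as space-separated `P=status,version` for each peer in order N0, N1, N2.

Op 1: gossip N0<->N2 -> N0.N0=(alive,v0) N0.N1=(alive,v0) N0.N2=(alive,v0) | N2.N0=(alive,v0) N2.N1=(alive,v0) N2.N2=(alive,v0)
Op 2: N1 marks N0=suspect -> (suspect,v1)
Op 3: gossip N1<->N0 -> N1.N0=(suspect,v1) N1.N1=(alive,v0) N1.N2=(alive,v0) | N0.N0=(suspect,v1) N0.N1=(alive,v0) N0.N2=(alive,v0)
Op 4: gossip N1<->N2 -> N1.N0=(suspect,v1) N1.N1=(alive,v0) N1.N2=(alive,v0) | N2.N0=(suspect,v1) N2.N1=(alive,v0) N2.N2=(alive,v0)
Op 5: gossip N1<->N2 -> N1.N0=(suspect,v1) N1.N1=(alive,v0) N1.N2=(alive,v0) | N2.N0=(suspect,v1) N2.N1=(alive,v0) N2.N2=(alive,v0)
Op 6: N0 marks N2=suspect -> (suspect,v1)
Op 7: N2 marks N0=dead -> (dead,v2)
Op 8: gossip N2<->N0 -> N2.N0=(dead,v2) N2.N1=(alive,v0) N2.N2=(suspect,v1) | N0.N0=(dead,v2) N0.N1=(alive,v0) N0.N2=(suspect,v1)
Op 9: N0 marks N1=alive -> (alive,v1)

Answer: N0=suspect,1 N1=alive,0 N2=alive,0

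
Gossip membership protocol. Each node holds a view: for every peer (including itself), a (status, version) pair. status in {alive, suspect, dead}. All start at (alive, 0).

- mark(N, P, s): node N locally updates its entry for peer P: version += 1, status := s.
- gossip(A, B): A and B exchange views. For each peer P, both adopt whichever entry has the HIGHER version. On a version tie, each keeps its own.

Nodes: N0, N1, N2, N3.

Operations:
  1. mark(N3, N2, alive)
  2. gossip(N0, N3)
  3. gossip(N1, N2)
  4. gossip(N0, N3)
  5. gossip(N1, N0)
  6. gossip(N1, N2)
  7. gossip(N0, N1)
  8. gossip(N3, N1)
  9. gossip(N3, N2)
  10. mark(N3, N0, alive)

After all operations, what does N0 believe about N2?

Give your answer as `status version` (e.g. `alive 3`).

Answer: alive 1

Derivation:
Op 1: N3 marks N2=alive -> (alive,v1)
Op 2: gossip N0<->N3 -> N0.N0=(alive,v0) N0.N1=(alive,v0) N0.N2=(alive,v1) N0.N3=(alive,v0) | N3.N0=(alive,v0) N3.N1=(alive,v0) N3.N2=(alive,v1) N3.N3=(alive,v0)
Op 3: gossip N1<->N2 -> N1.N0=(alive,v0) N1.N1=(alive,v0) N1.N2=(alive,v0) N1.N3=(alive,v0) | N2.N0=(alive,v0) N2.N1=(alive,v0) N2.N2=(alive,v0) N2.N3=(alive,v0)
Op 4: gossip N0<->N3 -> N0.N0=(alive,v0) N0.N1=(alive,v0) N0.N2=(alive,v1) N0.N3=(alive,v0) | N3.N0=(alive,v0) N3.N1=(alive,v0) N3.N2=(alive,v1) N3.N3=(alive,v0)
Op 5: gossip N1<->N0 -> N1.N0=(alive,v0) N1.N1=(alive,v0) N1.N2=(alive,v1) N1.N3=(alive,v0) | N0.N0=(alive,v0) N0.N1=(alive,v0) N0.N2=(alive,v1) N0.N3=(alive,v0)
Op 6: gossip N1<->N2 -> N1.N0=(alive,v0) N1.N1=(alive,v0) N1.N2=(alive,v1) N1.N3=(alive,v0) | N2.N0=(alive,v0) N2.N1=(alive,v0) N2.N2=(alive,v1) N2.N3=(alive,v0)
Op 7: gossip N0<->N1 -> N0.N0=(alive,v0) N0.N1=(alive,v0) N0.N2=(alive,v1) N0.N3=(alive,v0) | N1.N0=(alive,v0) N1.N1=(alive,v0) N1.N2=(alive,v1) N1.N3=(alive,v0)
Op 8: gossip N3<->N1 -> N3.N0=(alive,v0) N3.N1=(alive,v0) N3.N2=(alive,v1) N3.N3=(alive,v0) | N1.N0=(alive,v0) N1.N1=(alive,v0) N1.N2=(alive,v1) N1.N3=(alive,v0)
Op 9: gossip N3<->N2 -> N3.N0=(alive,v0) N3.N1=(alive,v0) N3.N2=(alive,v1) N3.N3=(alive,v0) | N2.N0=(alive,v0) N2.N1=(alive,v0) N2.N2=(alive,v1) N2.N3=(alive,v0)
Op 10: N3 marks N0=alive -> (alive,v1)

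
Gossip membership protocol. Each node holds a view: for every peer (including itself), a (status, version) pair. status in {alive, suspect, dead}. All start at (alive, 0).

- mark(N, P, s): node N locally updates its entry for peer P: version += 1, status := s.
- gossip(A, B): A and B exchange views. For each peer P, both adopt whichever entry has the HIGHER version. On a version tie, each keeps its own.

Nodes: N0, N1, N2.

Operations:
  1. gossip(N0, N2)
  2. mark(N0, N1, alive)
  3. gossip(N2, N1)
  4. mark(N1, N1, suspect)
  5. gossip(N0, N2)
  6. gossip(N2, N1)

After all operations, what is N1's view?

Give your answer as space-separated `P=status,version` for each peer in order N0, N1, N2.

Answer: N0=alive,0 N1=suspect,1 N2=alive,0

Derivation:
Op 1: gossip N0<->N2 -> N0.N0=(alive,v0) N0.N1=(alive,v0) N0.N2=(alive,v0) | N2.N0=(alive,v0) N2.N1=(alive,v0) N2.N2=(alive,v0)
Op 2: N0 marks N1=alive -> (alive,v1)
Op 3: gossip N2<->N1 -> N2.N0=(alive,v0) N2.N1=(alive,v0) N2.N2=(alive,v0) | N1.N0=(alive,v0) N1.N1=(alive,v0) N1.N2=(alive,v0)
Op 4: N1 marks N1=suspect -> (suspect,v1)
Op 5: gossip N0<->N2 -> N0.N0=(alive,v0) N0.N1=(alive,v1) N0.N2=(alive,v0) | N2.N0=(alive,v0) N2.N1=(alive,v1) N2.N2=(alive,v0)
Op 6: gossip N2<->N1 -> N2.N0=(alive,v0) N2.N1=(alive,v1) N2.N2=(alive,v0) | N1.N0=(alive,v0) N1.N1=(suspect,v1) N1.N2=(alive,v0)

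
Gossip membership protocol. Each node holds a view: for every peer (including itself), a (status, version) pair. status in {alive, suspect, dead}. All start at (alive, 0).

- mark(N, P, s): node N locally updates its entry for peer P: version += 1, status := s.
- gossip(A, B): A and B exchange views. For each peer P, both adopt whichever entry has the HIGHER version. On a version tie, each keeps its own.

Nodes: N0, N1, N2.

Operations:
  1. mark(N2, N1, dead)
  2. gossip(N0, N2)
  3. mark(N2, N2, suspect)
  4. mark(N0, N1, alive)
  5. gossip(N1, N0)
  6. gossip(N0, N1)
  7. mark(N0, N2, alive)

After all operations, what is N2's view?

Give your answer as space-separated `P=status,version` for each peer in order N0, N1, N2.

Op 1: N2 marks N1=dead -> (dead,v1)
Op 2: gossip N0<->N2 -> N0.N0=(alive,v0) N0.N1=(dead,v1) N0.N2=(alive,v0) | N2.N0=(alive,v0) N2.N1=(dead,v1) N2.N2=(alive,v0)
Op 3: N2 marks N2=suspect -> (suspect,v1)
Op 4: N0 marks N1=alive -> (alive,v2)
Op 5: gossip N1<->N0 -> N1.N0=(alive,v0) N1.N1=(alive,v2) N1.N2=(alive,v0) | N0.N0=(alive,v0) N0.N1=(alive,v2) N0.N2=(alive,v0)
Op 6: gossip N0<->N1 -> N0.N0=(alive,v0) N0.N1=(alive,v2) N0.N2=(alive,v0) | N1.N0=(alive,v0) N1.N1=(alive,v2) N1.N2=(alive,v0)
Op 7: N0 marks N2=alive -> (alive,v1)

Answer: N0=alive,0 N1=dead,1 N2=suspect,1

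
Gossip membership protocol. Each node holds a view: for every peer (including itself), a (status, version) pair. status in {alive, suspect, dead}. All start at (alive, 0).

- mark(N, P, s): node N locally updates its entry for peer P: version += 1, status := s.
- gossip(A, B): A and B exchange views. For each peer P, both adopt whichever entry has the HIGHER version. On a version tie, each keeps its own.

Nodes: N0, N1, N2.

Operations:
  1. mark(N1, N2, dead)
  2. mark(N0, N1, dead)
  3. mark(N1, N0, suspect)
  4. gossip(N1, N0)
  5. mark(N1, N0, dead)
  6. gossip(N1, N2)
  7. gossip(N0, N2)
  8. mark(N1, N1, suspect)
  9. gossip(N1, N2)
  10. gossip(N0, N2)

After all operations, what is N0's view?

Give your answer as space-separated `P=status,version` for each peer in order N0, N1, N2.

Op 1: N1 marks N2=dead -> (dead,v1)
Op 2: N0 marks N1=dead -> (dead,v1)
Op 3: N1 marks N0=suspect -> (suspect,v1)
Op 4: gossip N1<->N0 -> N1.N0=(suspect,v1) N1.N1=(dead,v1) N1.N2=(dead,v1) | N0.N0=(suspect,v1) N0.N1=(dead,v1) N0.N2=(dead,v1)
Op 5: N1 marks N0=dead -> (dead,v2)
Op 6: gossip N1<->N2 -> N1.N0=(dead,v2) N1.N1=(dead,v1) N1.N2=(dead,v1) | N2.N0=(dead,v2) N2.N1=(dead,v1) N2.N2=(dead,v1)
Op 7: gossip N0<->N2 -> N0.N0=(dead,v2) N0.N1=(dead,v1) N0.N2=(dead,v1) | N2.N0=(dead,v2) N2.N1=(dead,v1) N2.N2=(dead,v1)
Op 8: N1 marks N1=suspect -> (suspect,v2)
Op 9: gossip N1<->N2 -> N1.N0=(dead,v2) N1.N1=(suspect,v2) N1.N2=(dead,v1) | N2.N0=(dead,v2) N2.N1=(suspect,v2) N2.N2=(dead,v1)
Op 10: gossip N0<->N2 -> N0.N0=(dead,v2) N0.N1=(suspect,v2) N0.N2=(dead,v1) | N2.N0=(dead,v2) N2.N1=(suspect,v2) N2.N2=(dead,v1)

Answer: N0=dead,2 N1=suspect,2 N2=dead,1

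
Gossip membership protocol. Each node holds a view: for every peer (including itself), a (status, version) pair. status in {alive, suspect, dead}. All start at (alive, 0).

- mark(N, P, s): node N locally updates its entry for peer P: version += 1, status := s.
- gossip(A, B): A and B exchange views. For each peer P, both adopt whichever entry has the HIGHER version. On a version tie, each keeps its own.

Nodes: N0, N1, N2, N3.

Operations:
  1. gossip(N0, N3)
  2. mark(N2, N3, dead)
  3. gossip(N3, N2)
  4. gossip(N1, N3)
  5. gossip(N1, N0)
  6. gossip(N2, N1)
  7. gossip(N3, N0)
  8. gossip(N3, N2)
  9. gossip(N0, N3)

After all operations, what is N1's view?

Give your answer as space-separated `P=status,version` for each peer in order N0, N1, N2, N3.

Answer: N0=alive,0 N1=alive,0 N2=alive,0 N3=dead,1

Derivation:
Op 1: gossip N0<->N3 -> N0.N0=(alive,v0) N0.N1=(alive,v0) N0.N2=(alive,v0) N0.N3=(alive,v0) | N3.N0=(alive,v0) N3.N1=(alive,v0) N3.N2=(alive,v0) N3.N3=(alive,v0)
Op 2: N2 marks N3=dead -> (dead,v1)
Op 3: gossip N3<->N2 -> N3.N0=(alive,v0) N3.N1=(alive,v0) N3.N2=(alive,v0) N3.N3=(dead,v1) | N2.N0=(alive,v0) N2.N1=(alive,v0) N2.N2=(alive,v0) N2.N3=(dead,v1)
Op 4: gossip N1<->N3 -> N1.N0=(alive,v0) N1.N1=(alive,v0) N1.N2=(alive,v0) N1.N3=(dead,v1) | N3.N0=(alive,v0) N3.N1=(alive,v0) N3.N2=(alive,v0) N3.N3=(dead,v1)
Op 5: gossip N1<->N0 -> N1.N0=(alive,v0) N1.N1=(alive,v0) N1.N2=(alive,v0) N1.N3=(dead,v1) | N0.N0=(alive,v0) N0.N1=(alive,v0) N0.N2=(alive,v0) N0.N3=(dead,v1)
Op 6: gossip N2<->N1 -> N2.N0=(alive,v0) N2.N1=(alive,v0) N2.N2=(alive,v0) N2.N3=(dead,v1) | N1.N0=(alive,v0) N1.N1=(alive,v0) N1.N2=(alive,v0) N1.N3=(dead,v1)
Op 7: gossip N3<->N0 -> N3.N0=(alive,v0) N3.N1=(alive,v0) N3.N2=(alive,v0) N3.N3=(dead,v1) | N0.N0=(alive,v0) N0.N1=(alive,v0) N0.N2=(alive,v0) N0.N3=(dead,v1)
Op 8: gossip N3<->N2 -> N3.N0=(alive,v0) N3.N1=(alive,v0) N3.N2=(alive,v0) N3.N3=(dead,v1) | N2.N0=(alive,v0) N2.N1=(alive,v0) N2.N2=(alive,v0) N2.N3=(dead,v1)
Op 9: gossip N0<->N3 -> N0.N0=(alive,v0) N0.N1=(alive,v0) N0.N2=(alive,v0) N0.N3=(dead,v1) | N3.N0=(alive,v0) N3.N1=(alive,v0) N3.N2=(alive,v0) N3.N3=(dead,v1)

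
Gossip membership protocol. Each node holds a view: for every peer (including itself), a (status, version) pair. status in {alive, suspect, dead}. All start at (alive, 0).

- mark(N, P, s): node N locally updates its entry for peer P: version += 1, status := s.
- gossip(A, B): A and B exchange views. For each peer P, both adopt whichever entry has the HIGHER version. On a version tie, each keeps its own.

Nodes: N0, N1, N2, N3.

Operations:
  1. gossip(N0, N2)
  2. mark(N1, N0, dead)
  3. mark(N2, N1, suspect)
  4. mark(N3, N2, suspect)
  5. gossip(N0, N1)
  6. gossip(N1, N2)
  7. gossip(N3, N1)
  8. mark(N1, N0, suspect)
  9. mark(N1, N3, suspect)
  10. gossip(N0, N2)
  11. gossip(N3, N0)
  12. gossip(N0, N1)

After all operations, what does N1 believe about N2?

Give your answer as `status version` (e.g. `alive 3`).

Op 1: gossip N0<->N2 -> N0.N0=(alive,v0) N0.N1=(alive,v0) N0.N2=(alive,v0) N0.N3=(alive,v0) | N2.N0=(alive,v0) N2.N1=(alive,v0) N2.N2=(alive,v0) N2.N3=(alive,v0)
Op 2: N1 marks N0=dead -> (dead,v1)
Op 3: N2 marks N1=suspect -> (suspect,v1)
Op 4: N3 marks N2=suspect -> (suspect,v1)
Op 5: gossip N0<->N1 -> N0.N0=(dead,v1) N0.N1=(alive,v0) N0.N2=(alive,v0) N0.N3=(alive,v0) | N1.N0=(dead,v1) N1.N1=(alive,v0) N1.N2=(alive,v0) N1.N3=(alive,v0)
Op 6: gossip N1<->N2 -> N1.N0=(dead,v1) N1.N1=(suspect,v1) N1.N2=(alive,v0) N1.N3=(alive,v0) | N2.N0=(dead,v1) N2.N1=(suspect,v1) N2.N2=(alive,v0) N2.N3=(alive,v0)
Op 7: gossip N3<->N1 -> N3.N0=(dead,v1) N3.N1=(suspect,v1) N3.N2=(suspect,v1) N3.N3=(alive,v0) | N1.N0=(dead,v1) N1.N1=(suspect,v1) N1.N2=(suspect,v1) N1.N3=(alive,v0)
Op 8: N1 marks N0=suspect -> (suspect,v2)
Op 9: N1 marks N3=suspect -> (suspect,v1)
Op 10: gossip N0<->N2 -> N0.N0=(dead,v1) N0.N1=(suspect,v1) N0.N2=(alive,v0) N0.N3=(alive,v0) | N2.N0=(dead,v1) N2.N1=(suspect,v1) N2.N2=(alive,v0) N2.N3=(alive,v0)
Op 11: gossip N3<->N0 -> N3.N0=(dead,v1) N3.N1=(suspect,v1) N3.N2=(suspect,v1) N3.N3=(alive,v0) | N0.N0=(dead,v1) N0.N1=(suspect,v1) N0.N2=(suspect,v1) N0.N3=(alive,v0)
Op 12: gossip N0<->N1 -> N0.N0=(suspect,v2) N0.N1=(suspect,v1) N0.N2=(suspect,v1) N0.N3=(suspect,v1) | N1.N0=(suspect,v2) N1.N1=(suspect,v1) N1.N2=(suspect,v1) N1.N3=(suspect,v1)

Answer: suspect 1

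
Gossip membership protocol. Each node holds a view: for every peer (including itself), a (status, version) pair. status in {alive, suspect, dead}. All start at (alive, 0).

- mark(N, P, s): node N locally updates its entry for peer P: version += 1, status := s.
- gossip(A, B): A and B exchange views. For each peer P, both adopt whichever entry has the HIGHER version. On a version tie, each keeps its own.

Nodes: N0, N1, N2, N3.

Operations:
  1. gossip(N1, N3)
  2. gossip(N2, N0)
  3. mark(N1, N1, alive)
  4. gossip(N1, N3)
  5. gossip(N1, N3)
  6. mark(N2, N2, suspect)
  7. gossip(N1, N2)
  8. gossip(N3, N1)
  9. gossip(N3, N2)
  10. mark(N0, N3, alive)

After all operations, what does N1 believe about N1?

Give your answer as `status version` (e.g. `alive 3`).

Answer: alive 1

Derivation:
Op 1: gossip N1<->N3 -> N1.N0=(alive,v0) N1.N1=(alive,v0) N1.N2=(alive,v0) N1.N3=(alive,v0) | N3.N0=(alive,v0) N3.N1=(alive,v0) N3.N2=(alive,v0) N3.N3=(alive,v0)
Op 2: gossip N2<->N0 -> N2.N0=(alive,v0) N2.N1=(alive,v0) N2.N2=(alive,v0) N2.N3=(alive,v0) | N0.N0=(alive,v0) N0.N1=(alive,v0) N0.N2=(alive,v0) N0.N3=(alive,v0)
Op 3: N1 marks N1=alive -> (alive,v1)
Op 4: gossip N1<->N3 -> N1.N0=(alive,v0) N1.N1=(alive,v1) N1.N2=(alive,v0) N1.N3=(alive,v0) | N3.N0=(alive,v0) N3.N1=(alive,v1) N3.N2=(alive,v0) N3.N3=(alive,v0)
Op 5: gossip N1<->N3 -> N1.N0=(alive,v0) N1.N1=(alive,v1) N1.N2=(alive,v0) N1.N3=(alive,v0) | N3.N0=(alive,v0) N3.N1=(alive,v1) N3.N2=(alive,v0) N3.N3=(alive,v0)
Op 6: N2 marks N2=suspect -> (suspect,v1)
Op 7: gossip N1<->N2 -> N1.N0=(alive,v0) N1.N1=(alive,v1) N1.N2=(suspect,v1) N1.N3=(alive,v0) | N2.N0=(alive,v0) N2.N1=(alive,v1) N2.N2=(suspect,v1) N2.N3=(alive,v0)
Op 8: gossip N3<->N1 -> N3.N0=(alive,v0) N3.N1=(alive,v1) N3.N2=(suspect,v1) N3.N3=(alive,v0) | N1.N0=(alive,v0) N1.N1=(alive,v1) N1.N2=(suspect,v1) N1.N3=(alive,v0)
Op 9: gossip N3<->N2 -> N3.N0=(alive,v0) N3.N1=(alive,v1) N3.N2=(suspect,v1) N3.N3=(alive,v0) | N2.N0=(alive,v0) N2.N1=(alive,v1) N2.N2=(suspect,v1) N2.N3=(alive,v0)
Op 10: N0 marks N3=alive -> (alive,v1)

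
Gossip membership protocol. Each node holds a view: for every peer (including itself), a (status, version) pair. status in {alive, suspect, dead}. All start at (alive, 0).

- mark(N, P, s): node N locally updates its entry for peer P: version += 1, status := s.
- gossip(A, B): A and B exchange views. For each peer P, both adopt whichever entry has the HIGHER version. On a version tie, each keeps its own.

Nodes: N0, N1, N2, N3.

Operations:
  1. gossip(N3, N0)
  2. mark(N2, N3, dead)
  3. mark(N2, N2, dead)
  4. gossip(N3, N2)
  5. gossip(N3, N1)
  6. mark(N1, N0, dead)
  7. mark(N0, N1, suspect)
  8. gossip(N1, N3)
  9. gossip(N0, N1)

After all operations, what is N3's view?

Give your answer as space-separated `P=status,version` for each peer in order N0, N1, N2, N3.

Answer: N0=dead,1 N1=alive,0 N2=dead,1 N3=dead,1

Derivation:
Op 1: gossip N3<->N0 -> N3.N0=(alive,v0) N3.N1=(alive,v0) N3.N2=(alive,v0) N3.N3=(alive,v0) | N0.N0=(alive,v0) N0.N1=(alive,v0) N0.N2=(alive,v0) N0.N3=(alive,v0)
Op 2: N2 marks N3=dead -> (dead,v1)
Op 3: N2 marks N2=dead -> (dead,v1)
Op 4: gossip N3<->N2 -> N3.N0=(alive,v0) N3.N1=(alive,v0) N3.N2=(dead,v1) N3.N3=(dead,v1) | N2.N0=(alive,v0) N2.N1=(alive,v0) N2.N2=(dead,v1) N2.N3=(dead,v1)
Op 5: gossip N3<->N1 -> N3.N0=(alive,v0) N3.N1=(alive,v0) N3.N2=(dead,v1) N3.N3=(dead,v1) | N1.N0=(alive,v0) N1.N1=(alive,v0) N1.N2=(dead,v1) N1.N3=(dead,v1)
Op 6: N1 marks N0=dead -> (dead,v1)
Op 7: N0 marks N1=suspect -> (suspect,v1)
Op 8: gossip N1<->N3 -> N1.N0=(dead,v1) N1.N1=(alive,v0) N1.N2=(dead,v1) N1.N3=(dead,v1) | N3.N0=(dead,v1) N3.N1=(alive,v0) N3.N2=(dead,v1) N3.N3=(dead,v1)
Op 9: gossip N0<->N1 -> N0.N0=(dead,v1) N0.N1=(suspect,v1) N0.N2=(dead,v1) N0.N3=(dead,v1) | N1.N0=(dead,v1) N1.N1=(suspect,v1) N1.N2=(dead,v1) N1.N3=(dead,v1)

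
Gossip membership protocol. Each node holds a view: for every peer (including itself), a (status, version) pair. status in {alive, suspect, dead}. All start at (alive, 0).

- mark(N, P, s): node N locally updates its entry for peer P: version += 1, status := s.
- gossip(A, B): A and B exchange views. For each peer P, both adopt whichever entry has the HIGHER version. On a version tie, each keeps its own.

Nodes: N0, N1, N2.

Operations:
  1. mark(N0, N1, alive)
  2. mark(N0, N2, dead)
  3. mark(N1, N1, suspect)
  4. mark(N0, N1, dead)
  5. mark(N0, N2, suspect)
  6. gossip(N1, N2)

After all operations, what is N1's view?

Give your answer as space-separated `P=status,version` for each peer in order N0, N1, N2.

Answer: N0=alive,0 N1=suspect,1 N2=alive,0

Derivation:
Op 1: N0 marks N1=alive -> (alive,v1)
Op 2: N0 marks N2=dead -> (dead,v1)
Op 3: N1 marks N1=suspect -> (suspect,v1)
Op 4: N0 marks N1=dead -> (dead,v2)
Op 5: N0 marks N2=suspect -> (suspect,v2)
Op 6: gossip N1<->N2 -> N1.N0=(alive,v0) N1.N1=(suspect,v1) N1.N2=(alive,v0) | N2.N0=(alive,v0) N2.N1=(suspect,v1) N2.N2=(alive,v0)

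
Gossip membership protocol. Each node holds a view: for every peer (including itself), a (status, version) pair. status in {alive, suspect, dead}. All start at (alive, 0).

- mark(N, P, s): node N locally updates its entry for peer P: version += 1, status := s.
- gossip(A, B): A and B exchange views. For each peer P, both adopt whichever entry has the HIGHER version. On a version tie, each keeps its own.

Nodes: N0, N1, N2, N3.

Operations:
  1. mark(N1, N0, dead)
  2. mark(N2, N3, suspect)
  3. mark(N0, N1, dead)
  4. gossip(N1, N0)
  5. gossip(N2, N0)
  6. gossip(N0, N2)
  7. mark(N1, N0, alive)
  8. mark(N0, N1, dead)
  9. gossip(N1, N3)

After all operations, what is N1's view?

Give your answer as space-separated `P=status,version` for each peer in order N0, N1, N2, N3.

Op 1: N1 marks N0=dead -> (dead,v1)
Op 2: N2 marks N3=suspect -> (suspect,v1)
Op 3: N0 marks N1=dead -> (dead,v1)
Op 4: gossip N1<->N0 -> N1.N0=(dead,v1) N1.N1=(dead,v1) N1.N2=(alive,v0) N1.N3=(alive,v0) | N0.N0=(dead,v1) N0.N1=(dead,v1) N0.N2=(alive,v0) N0.N3=(alive,v0)
Op 5: gossip N2<->N0 -> N2.N0=(dead,v1) N2.N1=(dead,v1) N2.N2=(alive,v0) N2.N3=(suspect,v1) | N0.N0=(dead,v1) N0.N1=(dead,v1) N0.N2=(alive,v0) N0.N3=(suspect,v1)
Op 6: gossip N0<->N2 -> N0.N0=(dead,v1) N0.N1=(dead,v1) N0.N2=(alive,v0) N0.N3=(suspect,v1) | N2.N0=(dead,v1) N2.N1=(dead,v1) N2.N2=(alive,v0) N2.N3=(suspect,v1)
Op 7: N1 marks N0=alive -> (alive,v2)
Op 8: N0 marks N1=dead -> (dead,v2)
Op 9: gossip N1<->N3 -> N1.N0=(alive,v2) N1.N1=(dead,v1) N1.N2=(alive,v0) N1.N3=(alive,v0) | N3.N0=(alive,v2) N3.N1=(dead,v1) N3.N2=(alive,v0) N3.N3=(alive,v0)

Answer: N0=alive,2 N1=dead,1 N2=alive,0 N3=alive,0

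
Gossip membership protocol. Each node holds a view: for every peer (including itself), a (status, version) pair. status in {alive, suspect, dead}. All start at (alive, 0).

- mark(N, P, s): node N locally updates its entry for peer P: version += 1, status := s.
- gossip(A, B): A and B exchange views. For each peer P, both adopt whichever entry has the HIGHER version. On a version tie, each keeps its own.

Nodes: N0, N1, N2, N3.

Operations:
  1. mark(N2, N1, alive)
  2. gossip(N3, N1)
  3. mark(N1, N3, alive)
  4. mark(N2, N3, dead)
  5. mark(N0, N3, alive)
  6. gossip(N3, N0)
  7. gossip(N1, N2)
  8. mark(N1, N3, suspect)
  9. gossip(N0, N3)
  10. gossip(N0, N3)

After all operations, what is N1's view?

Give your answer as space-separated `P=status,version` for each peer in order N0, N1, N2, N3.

Op 1: N2 marks N1=alive -> (alive,v1)
Op 2: gossip N3<->N1 -> N3.N0=(alive,v0) N3.N1=(alive,v0) N3.N2=(alive,v0) N3.N3=(alive,v0) | N1.N0=(alive,v0) N1.N1=(alive,v0) N1.N2=(alive,v0) N1.N3=(alive,v0)
Op 3: N1 marks N3=alive -> (alive,v1)
Op 4: N2 marks N3=dead -> (dead,v1)
Op 5: N0 marks N3=alive -> (alive,v1)
Op 6: gossip N3<->N0 -> N3.N0=(alive,v0) N3.N1=(alive,v0) N3.N2=(alive,v0) N3.N3=(alive,v1) | N0.N0=(alive,v0) N0.N1=(alive,v0) N0.N2=(alive,v0) N0.N3=(alive,v1)
Op 7: gossip N1<->N2 -> N1.N0=(alive,v0) N1.N1=(alive,v1) N1.N2=(alive,v0) N1.N3=(alive,v1) | N2.N0=(alive,v0) N2.N1=(alive,v1) N2.N2=(alive,v0) N2.N3=(dead,v1)
Op 8: N1 marks N3=suspect -> (suspect,v2)
Op 9: gossip N0<->N3 -> N0.N0=(alive,v0) N0.N1=(alive,v0) N0.N2=(alive,v0) N0.N3=(alive,v1) | N3.N0=(alive,v0) N3.N1=(alive,v0) N3.N2=(alive,v0) N3.N3=(alive,v1)
Op 10: gossip N0<->N3 -> N0.N0=(alive,v0) N0.N1=(alive,v0) N0.N2=(alive,v0) N0.N3=(alive,v1) | N3.N0=(alive,v0) N3.N1=(alive,v0) N3.N2=(alive,v0) N3.N3=(alive,v1)

Answer: N0=alive,0 N1=alive,1 N2=alive,0 N3=suspect,2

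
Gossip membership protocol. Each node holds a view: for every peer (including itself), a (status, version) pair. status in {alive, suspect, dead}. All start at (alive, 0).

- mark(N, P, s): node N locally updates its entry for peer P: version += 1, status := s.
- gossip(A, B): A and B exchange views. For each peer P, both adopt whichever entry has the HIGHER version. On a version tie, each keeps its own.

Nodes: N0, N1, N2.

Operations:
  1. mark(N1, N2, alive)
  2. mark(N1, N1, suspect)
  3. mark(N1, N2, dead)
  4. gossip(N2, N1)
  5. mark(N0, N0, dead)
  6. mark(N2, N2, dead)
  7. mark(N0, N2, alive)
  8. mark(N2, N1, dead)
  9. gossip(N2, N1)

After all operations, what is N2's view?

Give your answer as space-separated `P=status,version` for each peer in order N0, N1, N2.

Op 1: N1 marks N2=alive -> (alive,v1)
Op 2: N1 marks N1=suspect -> (suspect,v1)
Op 3: N1 marks N2=dead -> (dead,v2)
Op 4: gossip N2<->N1 -> N2.N0=(alive,v0) N2.N1=(suspect,v1) N2.N2=(dead,v2) | N1.N0=(alive,v0) N1.N1=(suspect,v1) N1.N2=(dead,v2)
Op 5: N0 marks N0=dead -> (dead,v1)
Op 6: N2 marks N2=dead -> (dead,v3)
Op 7: N0 marks N2=alive -> (alive,v1)
Op 8: N2 marks N1=dead -> (dead,v2)
Op 9: gossip N2<->N1 -> N2.N0=(alive,v0) N2.N1=(dead,v2) N2.N2=(dead,v3) | N1.N0=(alive,v0) N1.N1=(dead,v2) N1.N2=(dead,v3)

Answer: N0=alive,0 N1=dead,2 N2=dead,3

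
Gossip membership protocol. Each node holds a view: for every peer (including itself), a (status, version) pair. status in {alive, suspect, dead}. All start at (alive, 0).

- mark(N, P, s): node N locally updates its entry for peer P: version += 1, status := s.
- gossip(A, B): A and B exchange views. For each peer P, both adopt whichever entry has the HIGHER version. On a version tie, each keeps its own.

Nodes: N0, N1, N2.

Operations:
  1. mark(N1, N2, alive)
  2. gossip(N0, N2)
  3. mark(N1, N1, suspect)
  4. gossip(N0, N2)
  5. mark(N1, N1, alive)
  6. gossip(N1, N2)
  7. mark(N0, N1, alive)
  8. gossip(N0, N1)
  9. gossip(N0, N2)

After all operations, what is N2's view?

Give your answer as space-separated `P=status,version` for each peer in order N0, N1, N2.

Answer: N0=alive,0 N1=alive,2 N2=alive,1

Derivation:
Op 1: N1 marks N2=alive -> (alive,v1)
Op 2: gossip N0<->N2 -> N0.N0=(alive,v0) N0.N1=(alive,v0) N0.N2=(alive,v0) | N2.N0=(alive,v0) N2.N1=(alive,v0) N2.N2=(alive,v0)
Op 3: N1 marks N1=suspect -> (suspect,v1)
Op 4: gossip N0<->N2 -> N0.N0=(alive,v0) N0.N1=(alive,v0) N0.N2=(alive,v0) | N2.N0=(alive,v0) N2.N1=(alive,v0) N2.N2=(alive,v0)
Op 5: N1 marks N1=alive -> (alive,v2)
Op 6: gossip N1<->N2 -> N1.N0=(alive,v0) N1.N1=(alive,v2) N1.N2=(alive,v1) | N2.N0=(alive,v0) N2.N1=(alive,v2) N2.N2=(alive,v1)
Op 7: N0 marks N1=alive -> (alive,v1)
Op 8: gossip N0<->N1 -> N0.N0=(alive,v0) N0.N1=(alive,v2) N0.N2=(alive,v1) | N1.N0=(alive,v0) N1.N1=(alive,v2) N1.N2=(alive,v1)
Op 9: gossip N0<->N2 -> N0.N0=(alive,v0) N0.N1=(alive,v2) N0.N2=(alive,v1) | N2.N0=(alive,v0) N2.N1=(alive,v2) N2.N2=(alive,v1)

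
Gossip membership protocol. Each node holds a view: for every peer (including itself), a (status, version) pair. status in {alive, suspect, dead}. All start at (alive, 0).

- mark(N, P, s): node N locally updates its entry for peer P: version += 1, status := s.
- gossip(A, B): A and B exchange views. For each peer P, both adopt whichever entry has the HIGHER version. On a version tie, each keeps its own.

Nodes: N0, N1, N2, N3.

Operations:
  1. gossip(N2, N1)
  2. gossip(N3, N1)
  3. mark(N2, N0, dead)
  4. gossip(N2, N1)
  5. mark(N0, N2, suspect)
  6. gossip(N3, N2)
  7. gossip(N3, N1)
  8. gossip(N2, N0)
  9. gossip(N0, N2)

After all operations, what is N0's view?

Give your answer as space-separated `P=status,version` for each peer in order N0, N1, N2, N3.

Op 1: gossip N2<->N1 -> N2.N0=(alive,v0) N2.N1=(alive,v0) N2.N2=(alive,v0) N2.N3=(alive,v0) | N1.N0=(alive,v0) N1.N1=(alive,v0) N1.N2=(alive,v0) N1.N3=(alive,v0)
Op 2: gossip N3<->N1 -> N3.N0=(alive,v0) N3.N1=(alive,v0) N3.N2=(alive,v0) N3.N3=(alive,v0) | N1.N0=(alive,v0) N1.N1=(alive,v0) N1.N2=(alive,v0) N1.N3=(alive,v0)
Op 3: N2 marks N0=dead -> (dead,v1)
Op 4: gossip N2<->N1 -> N2.N0=(dead,v1) N2.N1=(alive,v0) N2.N2=(alive,v0) N2.N3=(alive,v0) | N1.N0=(dead,v1) N1.N1=(alive,v0) N1.N2=(alive,v0) N1.N3=(alive,v0)
Op 5: N0 marks N2=suspect -> (suspect,v1)
Op 6: gossip N3<->N2 -> N3.N0=(dead,v1) N3.N1=(alive,v0) N3.N2=(alive,v0) N3.N3=(alive,v0) | N2.N0=(dead,v1) N2.N1=(alive,v0) N2.N2=(alive,v0) N2.N3=(alive,v0)
Op 7: gossip N3<->N1 -> N3.N0=(dead,v1) N3.N1=(alive,v0) N3.N2=(alive,v0) N3.N3=(alive,v0) | N1.N0=(dead,v1) N1.N1=(alive,v0) N1.N2=(alive,v0) N1.N3=(alive,v0)
Op 8: gossip N2<->N0 -> N2.N0=(dead,v1) N2.N1=(alive,v0) N2.N2=(suspect,v1) N2.N3=(alive,v0) | N0.N0=(dead,v1) N0.N1=(alive,v0) N0.N2=(suspect,v1) N0.N3=(alive,v0)
Op 9: gossip N0<->N2 -> N0.N0=(dead,v1) N0.N1=(alive,v0) N0.N2=(suspect,v1) N0.N3=(alive,v0) | N2.N0=(dead,v1) N2.N1=(alive,v0) N2.N2=(suspect,v1) N2.N3=(alive,v0)

Answer: N0=dead,1 N1=alive,0 N2=suspect,1 N3=alive,0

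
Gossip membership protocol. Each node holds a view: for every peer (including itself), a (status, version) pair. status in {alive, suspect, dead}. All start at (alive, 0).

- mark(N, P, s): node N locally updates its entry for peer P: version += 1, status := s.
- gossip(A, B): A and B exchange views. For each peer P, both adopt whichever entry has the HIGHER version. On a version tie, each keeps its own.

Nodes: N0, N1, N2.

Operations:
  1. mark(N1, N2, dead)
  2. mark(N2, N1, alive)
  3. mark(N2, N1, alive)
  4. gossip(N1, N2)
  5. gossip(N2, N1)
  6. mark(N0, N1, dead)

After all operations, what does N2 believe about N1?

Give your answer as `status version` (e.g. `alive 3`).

Op 1: N1 marks N2=dead -> (dead,v1)
Op 2: N2 marks N1=alive -> (alive,v1)
Op 3: N2 marks N1=alive -> (alive,v2)
Op 4: gossip N1<->N2 -> N1.N0=(alive,v0) N1.N1=(alive,v2) N1.N2=(dead,v1) | N2.N0=(alive,v0) N2.N1=(alive,v2) N2.N2=(dead,v1)
Op 5: gossip N2<->N1 -> N2.N0=(alive,v0) N2.N1=(alive,v2) N2.N2=(dead,v1) | N1.N0=(alive,v0) N1.N1=(alive,v2) N1.N2=(dead,v1)
Op 6: N0 marks N1=dead -> (dead,v1)

Answer: alive 2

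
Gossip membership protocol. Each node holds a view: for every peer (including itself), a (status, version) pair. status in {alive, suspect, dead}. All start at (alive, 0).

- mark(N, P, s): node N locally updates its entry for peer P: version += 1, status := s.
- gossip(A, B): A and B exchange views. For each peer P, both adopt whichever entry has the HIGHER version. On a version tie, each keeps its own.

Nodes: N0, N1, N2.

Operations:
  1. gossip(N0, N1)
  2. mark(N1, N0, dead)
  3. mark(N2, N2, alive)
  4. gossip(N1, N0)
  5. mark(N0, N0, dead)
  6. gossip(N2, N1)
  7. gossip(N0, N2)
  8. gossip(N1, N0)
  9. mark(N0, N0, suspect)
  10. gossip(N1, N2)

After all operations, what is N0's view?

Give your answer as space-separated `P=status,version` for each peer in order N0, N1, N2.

Op 1: gossip N0<->N1 -> N0.N0=(alive,v0) N0.N1=(alive,v0) N0.N2=(alive,v0) | N1.N0=(alive,v0) N1.N1=(alive,v0) N1.N2=(alive,v0)
Op 2: N1 marks N0=dead -> (dead,v1)
Op 3: N2 marks N2=alive -> (alive,v1)
Op 4: gossip N1<->N0 -> N1.N0=(dead,v1) N1.N1=(alive,v0) N1.N2=(alive,v0) | N0.N0=(dead,v1) N0.N1=(alive,v0) N0.N2=(alive,v0)
Op 5: N0 marks N0=dead -> (dead,v2)
Op 6: gossip N2<->N1 -> N2.N0=(dead,v1) N2.N1=(alive,v0) N2.N2=(alive,v1) | N1.N0=(dead,v1) N1.N1=(alive,v0) N1.N2=(alive,v1)
Op 7: gossip N0<->N2 -> N0.N0=(dead,v2) N0.N1=(alive,v0) N0.N2=(alive,v1) | N2.N0=(dead,v2) N2.N1=(alive,v0) N2.N2=(alive,v1)
Op 8: gossip N1<->N0 -> N1.N0=(dead,v2) N1.N1=(alive,v0) N1.N2=(alive,v1) | N0.N0=(dead,v2) N0.N1=(alive,v0) N0.N2=(alive,v1)
Op 9: N0 marks N0=suspect -> (suspect,v3)
Op 10: gossip N1<->N2 -> N1.N0=(dead,v2) N1.N1=(alive,v0) N1.N2=(alive,v1) | N2.N0=(dead,v2) N2.N1=(alive,v0) N2.N2=(alive,v1)

Answer: N0=suspect,3 N1=alive,0 N2=alive,1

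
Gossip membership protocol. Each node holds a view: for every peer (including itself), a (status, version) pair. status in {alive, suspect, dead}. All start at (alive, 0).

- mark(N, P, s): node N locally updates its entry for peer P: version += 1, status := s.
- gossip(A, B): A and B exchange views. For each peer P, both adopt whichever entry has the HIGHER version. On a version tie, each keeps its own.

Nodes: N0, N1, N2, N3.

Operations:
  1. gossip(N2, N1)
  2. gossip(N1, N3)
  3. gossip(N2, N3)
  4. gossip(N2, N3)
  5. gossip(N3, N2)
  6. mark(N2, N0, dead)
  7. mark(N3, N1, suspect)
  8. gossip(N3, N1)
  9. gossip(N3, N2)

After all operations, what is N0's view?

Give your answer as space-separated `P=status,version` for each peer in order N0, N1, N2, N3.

Op 1: gossip N2<->N1 -> N2.N0=(alive,v0) N2.N1=(alive,v0) N2.N2=(alive,v0) N2.N3=(alive,v0) | N1.N0=(alive,v0) N1.N1=(alive,v0) N1.N2=(alive,v0) N1.N3=(alive,v0)
Op 2: gossip N1<->N3 -> N1.N0=(alive,v0) N1.N1=(alive,v0) N1.N2=(alive,v0) N1.N3=(alive,v0) | N3.N0=(alive,v0) N3.N1=(alive,v0) N3.N2=(alive,v0) N3.N3=(alive,v0)
Op 3: gossip N2<->N3 -> N2.N0=(alive,v0) N2.N1=(alive,v0) N2.N2=(alive,v0) N2.N3=(alive,v0) | N3.N0=(alive,v0) N3.N1=(alive,v0) N3.N2=(alive,v0) N3.N3=(alive,v0)
Op 4: gossip N2<->N3 -> N2.N0=(alive,v0) N2.N1=(alive,v0) N2.N2=(alive,v0) N2.N3=(alive,v0) | N3.N0=(alive,v0) N3.N1=(alive,v0) N3.N2=(alive,v0) N3.N3=(alive,v0)
Op 5: gossip N3<->N2 -> N3.N0=(alive,v0) N3.N1=(alive,v0) N3.N2=(alive,v0) N3.N3=(alive,v0) | N2.N0=(alive,v0) N2.N1=(alive,v0) N2.N2=(alive,v0) N2.N3=(alive,v0)
Op 6: N2 marks N0=dead -> (dead,v1)
Op 7: N3 marks N1=suspect -> (suspect,v1)
Op 8: gossip N3<->N1 -> N3.N0=(alive,v0) N3.N1=(suspect,v1) N3.N2=(alive,v0) N3.N3=(alive,v0) | N1.N0=(alive,v0) N1.N1=(suspect,v1) N1.N2=(alive,v0) N1.N3=(alive,v0)
Op 9: gossip N3<->N2 -> N3.N0=(dead,v1) N3.N1=(suspect,v1) N3.N2=(alive,v0) N3.N3=(alive,v0) | N2.N0=(dead,v1) N2.N1=(suspect,v1) N2.N2=(alive,v0) N2.N3=(alive,v0)

Answer: N0=alive,0 N1=alive,0 N2=alive,0 N3=alive,0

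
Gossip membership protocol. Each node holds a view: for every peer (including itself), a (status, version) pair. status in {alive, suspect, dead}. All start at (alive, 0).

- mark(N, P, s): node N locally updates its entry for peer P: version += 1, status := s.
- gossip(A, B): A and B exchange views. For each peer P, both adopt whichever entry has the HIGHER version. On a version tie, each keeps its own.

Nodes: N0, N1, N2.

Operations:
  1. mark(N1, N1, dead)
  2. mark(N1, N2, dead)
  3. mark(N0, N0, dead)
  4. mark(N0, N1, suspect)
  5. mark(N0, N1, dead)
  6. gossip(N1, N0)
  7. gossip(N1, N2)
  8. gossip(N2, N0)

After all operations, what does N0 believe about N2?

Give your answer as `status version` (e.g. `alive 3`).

Answer: dead 1

Derivation:
Op 1: N1 marks N1=dead -> (dead,v1)
Op 2: N1 marks N2=dead -> (dead,v1)
Op 3: N0 marks N0=dead -> (dead,v1)
Op 4: N0 marks N1=suspect -> (suspect,v1)
Op 5: N0 marks N1=dead -> (dead,v2)
Op 6: gossip N1<->N0 -> N1.N0=(dead,v1) N1.N1=(dead,v2) N1.N2=(dead,v1) | N0.N0=(dead,v1) N0.N1=(dead,v2) N0.N2=(dead,v1)
Op 7: gossip N1<->N2 -> N1.N0=(dead,v1) N1.N1=(dead,v2) N1.N2=(dead,v1) | N2.N0=(dead,v1) N2.N1=(dead,v2) N2.N2=(dead,v1)
Op 8: gossip N2<->N0 -> N2.N0=(dead,v1) N2.N1=(dead,v2) N2.N2=(dead,v1) | N0.N0=(dead,v1) N0.N1=(dead,v2) N0.N2=(dead,v1)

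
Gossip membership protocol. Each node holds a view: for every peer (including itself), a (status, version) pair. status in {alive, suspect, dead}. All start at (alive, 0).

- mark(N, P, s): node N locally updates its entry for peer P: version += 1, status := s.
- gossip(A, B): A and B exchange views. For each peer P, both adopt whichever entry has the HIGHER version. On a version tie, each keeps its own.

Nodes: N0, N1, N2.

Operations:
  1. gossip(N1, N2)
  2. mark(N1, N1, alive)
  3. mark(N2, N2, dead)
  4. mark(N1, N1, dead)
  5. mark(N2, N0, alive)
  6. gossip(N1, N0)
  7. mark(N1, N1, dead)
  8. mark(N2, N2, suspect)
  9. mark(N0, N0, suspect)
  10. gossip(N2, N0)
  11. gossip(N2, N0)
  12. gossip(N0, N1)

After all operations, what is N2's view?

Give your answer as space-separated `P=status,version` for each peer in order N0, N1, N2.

Op 1: gossip N1<->N2 -> N1.N0=(alive,v0) N1.N1=(alive,v0) N1.N2=(alive,v0) | N2.N0=(alive,v0) N2.N1=(alive,v0) N2.N2=(alive,v0)
Op 2: N1 marks N1=alive -> (alive,v1)
Op 3: N2 marks N2=dead -> (dead,v1)
Op 4: N1 marks N1=dead -> (dead,v2)
Op 5: N2 marks N0=alive -> (alive,v1)
Op 6: gossip N1<->N0 -> N1.N0=(alive,v0) N1.N1=(dead,v2) N1.N2=(alive,v0) | N0.N0=(alive,v0) N0.N1=(dead,v2) N0.N2=(alive,v0)
Op 7: N1 marks N1=dead -> (dead,v3)
Op 8: N2 marks N2=suspect -> (suspect,v2)
Op 9: N0 marks N0=suspect -> (suspect,v1)
Op 10: gossip N2<->N0 -> N2.N0=(alive,v1) N2.N1=(dead,v2) N2.N2=(suspect,v2) | N0.N0=(suspect,v1) N0.N1=(dead,v2) N0.N2=(suspect,v2)
Op 11: gossip N2<->N0 -> N2.N0=(alive,v1) N2.N1=(dead,v2) N2.N2=(suspect,v2) | N0.N0=(suspect,v1) N0.N1=(dead,v2) N0.N2=(suspect,v2)
Op 12: gossip N0<->N1 -> N0.N0=(suspect,v1) N0.N1=(dead,v3) N0.N2=(suspect,v2) | N1.N0=(suspect,v1) N1.N1=(dead,v3) N1.N2=(suspect,v2)

Answer: N0=alive,1 N1=dead,2 N2=suspect,2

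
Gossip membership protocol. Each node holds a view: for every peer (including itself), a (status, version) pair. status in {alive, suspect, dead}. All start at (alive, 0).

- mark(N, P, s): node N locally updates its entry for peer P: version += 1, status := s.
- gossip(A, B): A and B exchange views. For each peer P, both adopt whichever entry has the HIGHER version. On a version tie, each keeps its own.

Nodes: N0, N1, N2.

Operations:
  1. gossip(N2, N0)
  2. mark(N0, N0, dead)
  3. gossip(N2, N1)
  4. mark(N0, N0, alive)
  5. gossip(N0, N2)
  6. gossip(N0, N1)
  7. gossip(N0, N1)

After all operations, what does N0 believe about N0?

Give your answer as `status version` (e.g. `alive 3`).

Op 1: gossip N2<->N0 -> N2.N0=(alive,v0) N2.N1=(alive,v0) N2.N2=(alive,v0) | N0.N0=(alive,v0) N0.N1=(alive,v0) N0.N2=(alive,v0)
Op 2: N0 marks N0=dead -> (dead,v1)
Op 3: gossip N2<->N1 -> N2.N0=(alive,v0) N2.N1=(alive,v0) N2.N2=(alive,v0) | N1.N0=(alive,v0) N1.N1=(alive,v0) N1.N2=(alive,v0)
Op 4: N0 marks N0=alive -> (alive,v2)
Op 5: gossip N0<->N2 -> N0.N0=(alive,v2) N0.N1=(alive,v0) N0.N2=(alive,v0) | N2.N0=(alive,v2) N2.N1=(alive,v0) N2.N2=(alive,v0)
Op 6: gossip N0<->N1 -> N0.N0=(alive,v2) N0.N1=(alive,v0) N0.N2=(alive,v0) | N1.N0=(alive,v2) N1.N1=(alive,v0) N1.N2=(alive,v0)
Op 7: gossip N0<->N1 -> N0.N0=(alive,v2) N0.N1=(alive,v0) N0.N2=(alive,v0) | N1.N0=(alive,v2) N1.N1=(alive,v0) N1.N2=(alive,v0)

Answer: alive 2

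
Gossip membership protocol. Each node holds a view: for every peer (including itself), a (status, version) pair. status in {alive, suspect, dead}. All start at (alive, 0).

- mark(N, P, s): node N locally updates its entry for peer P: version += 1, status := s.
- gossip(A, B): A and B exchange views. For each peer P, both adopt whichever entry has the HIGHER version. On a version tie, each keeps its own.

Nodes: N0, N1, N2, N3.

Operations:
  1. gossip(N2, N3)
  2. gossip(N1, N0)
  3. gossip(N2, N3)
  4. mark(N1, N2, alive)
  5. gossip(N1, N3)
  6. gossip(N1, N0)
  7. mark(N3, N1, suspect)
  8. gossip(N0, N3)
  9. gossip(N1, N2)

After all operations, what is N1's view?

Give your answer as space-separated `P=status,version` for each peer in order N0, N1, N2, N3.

Answer: N0=alive,0 N1=alive,0 N2=alive,1 N3=alive,0

Derivation:
Op 1: gossip N2<->N3 -> N2.N0=(alive,v0) N2.N1=(alive,v0) N2.N2=(alive,v0) N2.N3=(alive,v0) | N3.N0=(alive,v0) N3.N1=(alive,v0) N3.N2=(alive,v0) N3.N3=(alive,v0)
Op 2: gossip N1<->N0 -> N1.N0=(alive,v0) N1.N1=(alive,v0) N1.N2=(alive,v0) N1.N3=(alive,v0) | N0.N0=(alive,v0) N0.N1=(alive,v0) N0.N2=(alive,v0) N0.N3=(alive,v0)
Op 3: gossip N2<->N3 -> N2.N0=(alive,v0) N2.N1=(alive,v0) N2.N2=(alive,v0) N2.N3=(alive,v0) | N3.N0=(alive,v0) N3.N1=(alive,v0) N3.N2=(alive,v0) N3.N3=(alive,v0)
Op 4: N1 marks N2=alive -> (alive,v1)
Op 5: gossip N1<->N3 -> N1.N0=(alive,v0) N1.N1=(alive,v0) N1.N2=(alive,v1) N1.N3=(alive,v0) | N3.N0=(alive,v0) N3.N1=(alive,v0) N3.N2=(alive,v1) N3.N3=(alive,v0)
Op 6: gossip N1<->N0 -> N1.N0=(alive,v0) N1.N1=(alive,v0) N1.N2=(alive,v1) N1.N3=(alive,v0) | N0.N0=(alive,v0) N0.N1=(alive,v0) N0.N2=(alive,v1) N0.N3=(alive,v0)
Op 7: N3 marks N1=suspect -> (suspect,v1)
Op 8: gossip N0<->N3 -> N0.N0=(alive,v0) N0.N1=(suspect,v1) N0.N2=(alive,v1) N0.N3=(alive,v0) | N3.N0=(alive,v0) N3.N1=(suspect,v1) N3.N2=(alive,v1) N3.N3=(alive,v0)
Op 9: gossip N1<->N2 -> N1.N0=(alive,v0) N1.N1=(alive,v0) N1.N2=(alive,v1) N1.N3=(alive,v0) | N2.N0=(alive,v0) N2.N1=(alive,v0) N2.N2=(alive,v1) N2.N3=(alive,v0)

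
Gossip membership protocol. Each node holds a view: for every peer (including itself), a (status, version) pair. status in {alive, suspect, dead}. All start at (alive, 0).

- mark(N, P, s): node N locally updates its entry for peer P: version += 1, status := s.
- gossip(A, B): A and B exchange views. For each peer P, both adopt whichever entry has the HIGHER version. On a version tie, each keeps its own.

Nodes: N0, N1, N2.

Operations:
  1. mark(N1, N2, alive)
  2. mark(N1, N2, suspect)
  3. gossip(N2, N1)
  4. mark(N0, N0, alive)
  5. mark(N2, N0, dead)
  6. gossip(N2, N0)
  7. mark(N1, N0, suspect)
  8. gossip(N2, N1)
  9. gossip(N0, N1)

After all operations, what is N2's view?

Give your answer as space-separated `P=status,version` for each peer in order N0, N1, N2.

Op 1: N1 marks N2=alive -> (alive,v1)
Op 2: N1 marks N2=suspect -> (suspect,v2)
Op 3: gossip N2<->N1 -> N2.N0=(alive,v0) N2.N1=(alive,v0) N2.N2=(suspect,v2) | N1.N0=(alive,v0) N1.N1=(alive,v0) N1.N2=(suspect,v2)
Op 4: N0 marks N0=alive -> (alive,v1)
Op 5: N2 marks N0=dead -> (dead,v1)
Op 6: gossip N2<->N0 -> N2.N0=(dead,v1) N2.N1=(alive,v0) N2.N2=(suspect,v2) | N0.N0=(alive,v1) N0.N1=(alive,v0) N0.N2=(suspect,v2)
Op 7: N1 marks N0=suspect -> (suspect,v1)
Op 8: gossip N2<->N1 -> N2.N0=(dead,v1) N2.N1=(alive,v0) N2.N2=(suspect,v2) | N1.N0=(suspect,v1) N1.N1=(alive,v0) N1.N2=(suspect,v2)
Op 9: gossip N0<->N1 -> N0.N0=(alive,v1) N0.N1=(alive,v0) N0.N2=(suspect,v2) | N1.N0=(suspect,v1) N1.N1=(alive,v0) N1.N2=(suspect,v2)

Answer: N0=dead,1 N1=alive,0 N2=suspect,2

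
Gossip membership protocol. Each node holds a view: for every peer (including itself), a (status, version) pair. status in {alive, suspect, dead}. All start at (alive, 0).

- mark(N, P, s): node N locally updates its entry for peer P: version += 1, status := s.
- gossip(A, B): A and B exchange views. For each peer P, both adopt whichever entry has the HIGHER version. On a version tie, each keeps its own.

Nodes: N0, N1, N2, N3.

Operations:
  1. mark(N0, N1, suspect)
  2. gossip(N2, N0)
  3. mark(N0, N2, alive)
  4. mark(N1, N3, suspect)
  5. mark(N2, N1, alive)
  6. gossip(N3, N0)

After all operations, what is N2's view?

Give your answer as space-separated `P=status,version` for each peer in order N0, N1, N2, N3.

Answer: N0=alive,0 N1=alive,2 N2=alive,0 N3=alive,0

Derivation:
Op 1: N0 marks N1=suspect -> (suspect,v1)
Op 2: gossip N2<->N0 -> N2.N0=(alive,v0) N2.N1=(suspect,v1) N2.N2=(alive,v0) N2.N3=(alive,v0) | N0.N0=(alive,v0) N0.N1=(suspect,v1) N0.N2=(alive,v0) N0.N3=(alive,v0)
Op 3: N0 marks N2=alive -> (alive,v1)
Op 4: N1 marks N3=suspect -> (suspect,v1)
Op 5: N2 marks N1=alive -> (alive,v2)
Op 6: gossip N3<->N0 -> N3.N0=(alive,v0) N3.N1=(suspect,v1) N3.N2=(alive,v1) N3.N3=(alive,v0) | N0.N0=(alive,v0) N0.N1=(suspect,v1) N0.N2=(alive,v1) N0.N3=(alive,v0)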